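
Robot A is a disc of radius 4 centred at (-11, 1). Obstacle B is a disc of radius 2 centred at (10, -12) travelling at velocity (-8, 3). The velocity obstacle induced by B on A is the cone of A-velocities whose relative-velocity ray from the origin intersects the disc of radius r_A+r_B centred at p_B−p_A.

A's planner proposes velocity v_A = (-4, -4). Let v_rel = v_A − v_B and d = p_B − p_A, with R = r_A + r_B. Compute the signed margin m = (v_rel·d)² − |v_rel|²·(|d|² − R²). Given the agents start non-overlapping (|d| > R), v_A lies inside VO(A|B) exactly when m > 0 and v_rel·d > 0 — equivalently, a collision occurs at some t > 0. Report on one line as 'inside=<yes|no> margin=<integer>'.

d = (21, -13),  |d|² = 610;  R = 4+2 = 6,  c = 610−6² = 574
v_rel = (4, -7),  |v_rel|² = 65;  v_rel·d = (4)·(21) + (-7)·(-13) = 175
65·t² − 350·t + 574 = 0  ⇒  m = 175² − 65·574 = -6685
m = -6685 < 0,  v_rel·d = 175 > 0  ⇒  outside

inside=no margin=-6685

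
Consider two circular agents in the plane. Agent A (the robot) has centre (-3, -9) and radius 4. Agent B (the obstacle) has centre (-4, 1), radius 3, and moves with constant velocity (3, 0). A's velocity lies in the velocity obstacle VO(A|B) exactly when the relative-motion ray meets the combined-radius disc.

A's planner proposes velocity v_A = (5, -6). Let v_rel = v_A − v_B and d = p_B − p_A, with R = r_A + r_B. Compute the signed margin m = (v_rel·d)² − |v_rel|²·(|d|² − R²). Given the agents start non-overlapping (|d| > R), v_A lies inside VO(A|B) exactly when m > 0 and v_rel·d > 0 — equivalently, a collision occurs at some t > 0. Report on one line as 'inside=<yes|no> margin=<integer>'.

d = (-1, 10),  |d|² = 101;  R = 4+3 = 7,  c = 101−7² = 52
v_rel = (2, -6),  |v_rel|² = 40;  v_rel·d = (2)·(-1) + (-6)·(10) = -62
40·t² + 124·t + 52 = 0  ⇒  m = (-62)² − 40·52 = 1764
m = 1764 > 0,  v_rel·d = -62 < 0  ⇒  outside

inside=no margin=1764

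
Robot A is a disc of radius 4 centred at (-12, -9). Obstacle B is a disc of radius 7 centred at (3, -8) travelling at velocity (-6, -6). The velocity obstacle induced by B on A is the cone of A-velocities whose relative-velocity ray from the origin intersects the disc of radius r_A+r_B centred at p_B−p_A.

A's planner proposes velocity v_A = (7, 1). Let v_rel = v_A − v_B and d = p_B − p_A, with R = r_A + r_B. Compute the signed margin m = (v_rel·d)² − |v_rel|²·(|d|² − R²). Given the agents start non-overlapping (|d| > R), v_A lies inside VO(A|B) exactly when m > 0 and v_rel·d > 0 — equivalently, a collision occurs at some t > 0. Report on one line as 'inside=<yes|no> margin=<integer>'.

d = (15, 1),  |d|² = 226;  R = 4+7 = 11,  c = 226−11² = 105
v_rel = (13, 7),  |v_rel|² = 218;  v_rel·d = (13)·(15) + (7)·(1) = 202
218·t² − 404·t + 105 = 0  ⇒  m = 202² − 218·105 = 17914
m = 17914 > 0,  v_rel·d = 202 > 0  ⇒  inside

inside=yes margin=17914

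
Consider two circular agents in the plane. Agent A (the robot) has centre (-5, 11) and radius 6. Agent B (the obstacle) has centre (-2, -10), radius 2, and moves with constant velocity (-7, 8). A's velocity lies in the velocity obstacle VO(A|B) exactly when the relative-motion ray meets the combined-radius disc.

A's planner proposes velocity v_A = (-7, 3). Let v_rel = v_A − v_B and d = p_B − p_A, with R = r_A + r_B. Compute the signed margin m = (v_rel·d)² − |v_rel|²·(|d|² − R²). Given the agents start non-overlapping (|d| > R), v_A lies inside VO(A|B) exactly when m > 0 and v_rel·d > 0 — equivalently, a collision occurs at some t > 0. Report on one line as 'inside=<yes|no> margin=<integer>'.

d = (3, -21),  |d|² = 450;  R = 6+2 = 8,  c = 450−8² = 386
v_rel = (0, -5),  |v_rel|² = 25;  v_rel·d = (0)·(3) + (-5)·(-21) = 105
25·t² − 210·t + 386 = 0  ⇒  m = 105² − 25·386 = 1375
m = 1375 > 0,  v_rel·d = 105 > 0  ⇒  inside

inside=yes margin=1375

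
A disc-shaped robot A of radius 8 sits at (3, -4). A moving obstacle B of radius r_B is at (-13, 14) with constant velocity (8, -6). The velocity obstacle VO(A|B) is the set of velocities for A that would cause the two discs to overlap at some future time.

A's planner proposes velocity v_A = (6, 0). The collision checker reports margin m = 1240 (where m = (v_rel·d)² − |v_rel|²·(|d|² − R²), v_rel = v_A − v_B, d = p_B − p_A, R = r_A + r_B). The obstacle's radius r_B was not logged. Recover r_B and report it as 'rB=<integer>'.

m = 1240
d = (-16, 18);  v_rel = (-2, 6),  |v_rel|² = 40
v_rel×d = (-2)·(18) − (6)·(-16) = 60
since m = R²·40 − 60²:  R² = (3600 + 1240) / 40 = 121
R = √121 = 11  ⇒  r_B = 11 − 8 = 3

rB=3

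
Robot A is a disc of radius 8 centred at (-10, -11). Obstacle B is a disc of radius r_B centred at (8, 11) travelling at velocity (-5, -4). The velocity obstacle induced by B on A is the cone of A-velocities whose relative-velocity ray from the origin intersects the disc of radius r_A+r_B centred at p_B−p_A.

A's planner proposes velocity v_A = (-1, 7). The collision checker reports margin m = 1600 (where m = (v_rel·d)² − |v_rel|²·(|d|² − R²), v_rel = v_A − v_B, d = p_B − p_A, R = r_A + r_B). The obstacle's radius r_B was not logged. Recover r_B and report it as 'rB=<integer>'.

m = 1600
d = (18, 22);  v_rel = (4, 11),  |v_rel|² = 137
v_rel×d = (4)·(22) − (11)·(18) = -110
since m = R²·137 − (-110)²:  R² = (12100 + 1600) / 137 = 100
R = √100 = 10  ⇒  r_B = 10 − 8 = 2

rB=2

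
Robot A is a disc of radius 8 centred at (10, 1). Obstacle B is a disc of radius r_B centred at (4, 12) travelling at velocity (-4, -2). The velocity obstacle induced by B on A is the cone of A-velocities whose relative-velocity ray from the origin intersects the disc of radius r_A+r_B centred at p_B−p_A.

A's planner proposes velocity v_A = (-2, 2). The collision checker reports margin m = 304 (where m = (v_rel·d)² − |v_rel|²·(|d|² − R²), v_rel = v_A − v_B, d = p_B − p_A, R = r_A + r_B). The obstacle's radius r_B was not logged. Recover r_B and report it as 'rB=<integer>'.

m = 304
d = (-6, 11);  v_rel = (2, 4),  |v_rel|² = 20
v_rel×d = (2)·(11) − (4)·(-6) = 46
since m = R²·20 − 46²:  R² = (2116 + 304) / 20 = 121
R = √121 = 11  ⇒  r_B = 11 − 8 = 3

rB=3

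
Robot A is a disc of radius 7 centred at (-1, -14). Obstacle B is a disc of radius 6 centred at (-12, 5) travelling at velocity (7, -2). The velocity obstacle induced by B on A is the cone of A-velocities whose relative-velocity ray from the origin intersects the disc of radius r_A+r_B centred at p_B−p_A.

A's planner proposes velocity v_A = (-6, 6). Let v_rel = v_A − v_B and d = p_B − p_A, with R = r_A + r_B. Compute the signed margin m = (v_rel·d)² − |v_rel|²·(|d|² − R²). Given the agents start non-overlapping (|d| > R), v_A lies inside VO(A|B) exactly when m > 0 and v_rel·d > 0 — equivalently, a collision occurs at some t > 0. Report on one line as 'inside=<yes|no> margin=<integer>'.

d = (-11, 19),  |d|² = 482;  R = 7+6 = 13,  c = 482−13² = 313
v_rel = (-13, 8),  |v_rel|² = 233;  v_rel·d = (-13)·(-11) + (8)·(19) = 295
233·t² − 590·t + 313 = 0  ⇒  m = 295² − 233·313 = 14096
m = 14096 > 0,  v_rel·d = 295 > 0  ⇒  inside

inside=yes margin=14096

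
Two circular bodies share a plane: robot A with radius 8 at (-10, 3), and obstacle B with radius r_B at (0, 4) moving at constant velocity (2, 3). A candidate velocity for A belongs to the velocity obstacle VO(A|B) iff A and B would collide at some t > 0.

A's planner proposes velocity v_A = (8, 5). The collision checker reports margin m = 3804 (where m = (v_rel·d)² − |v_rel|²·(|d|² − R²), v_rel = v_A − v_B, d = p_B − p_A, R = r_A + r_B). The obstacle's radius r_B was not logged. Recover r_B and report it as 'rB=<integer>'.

m = 3804
d = (10, 1);  v_rel = (6, 2),  |v_rel|² = 40
v_rel×d = (6)·(1) − (2)·(10) = -14
since m = R²·40 − (-14)²:  R² = (196 + 3804) / 40 = 100
R = √100 = 10  ⇒  r_B = 10 − 8 = 2

rB=2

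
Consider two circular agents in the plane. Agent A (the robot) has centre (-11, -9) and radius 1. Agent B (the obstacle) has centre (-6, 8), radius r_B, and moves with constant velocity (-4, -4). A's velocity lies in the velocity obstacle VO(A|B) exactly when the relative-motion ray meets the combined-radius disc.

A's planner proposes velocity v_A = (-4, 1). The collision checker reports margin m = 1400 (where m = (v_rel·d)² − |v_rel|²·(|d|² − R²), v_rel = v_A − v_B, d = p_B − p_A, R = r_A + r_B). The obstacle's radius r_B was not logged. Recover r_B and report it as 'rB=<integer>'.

m = 1400
d = (5, 17);  v_rel = (0, 5),  |v_rel|² = 25
v_rel×d = (0)·(17) − (5)·(5) = -25
since m = R²·25 − (-25)²:  R² = (625 + 1400) / 25 = 81
R = √81 = 9  ⇒  r_B = 9 − 1 = 8

rB=8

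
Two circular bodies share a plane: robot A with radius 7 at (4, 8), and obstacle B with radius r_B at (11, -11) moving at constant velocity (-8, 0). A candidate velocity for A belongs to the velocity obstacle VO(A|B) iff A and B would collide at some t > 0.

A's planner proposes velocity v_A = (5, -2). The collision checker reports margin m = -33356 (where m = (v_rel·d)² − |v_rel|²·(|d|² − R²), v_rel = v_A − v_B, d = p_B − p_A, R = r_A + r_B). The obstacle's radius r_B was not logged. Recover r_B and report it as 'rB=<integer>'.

m = -33356
d = (7, -19);  v_rel = (13, -2),  |v_rel|² = 173
v_rel×d = (13)·(-19) − (-2)·(7) = -233
since m = R²·173 − (-233)²:  R² = (54289 + -33356) / 173 = 121
R = √121 = 11  ⇒  r_B = 11 − 7 = 4

rB=4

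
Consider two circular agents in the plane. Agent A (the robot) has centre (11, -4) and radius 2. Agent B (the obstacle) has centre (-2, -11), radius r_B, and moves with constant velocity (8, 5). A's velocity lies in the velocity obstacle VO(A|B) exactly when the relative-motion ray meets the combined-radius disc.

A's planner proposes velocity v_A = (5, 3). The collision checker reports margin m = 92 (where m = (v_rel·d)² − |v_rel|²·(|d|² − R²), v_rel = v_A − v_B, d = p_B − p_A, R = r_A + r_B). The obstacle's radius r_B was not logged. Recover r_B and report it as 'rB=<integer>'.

m = 92
d = (-13, -7);  v_rel = (-3, -2),  |v_rel|² = 13
v_rel×d = (-3)·(-7) − (-2)·(-13) = -5
since m = R²·13 − (-5)²:  R² = (25 + 92) / 13 = 9
R = √9 = 3  ⇒  r_B = 3 − 2 = 1

rB=1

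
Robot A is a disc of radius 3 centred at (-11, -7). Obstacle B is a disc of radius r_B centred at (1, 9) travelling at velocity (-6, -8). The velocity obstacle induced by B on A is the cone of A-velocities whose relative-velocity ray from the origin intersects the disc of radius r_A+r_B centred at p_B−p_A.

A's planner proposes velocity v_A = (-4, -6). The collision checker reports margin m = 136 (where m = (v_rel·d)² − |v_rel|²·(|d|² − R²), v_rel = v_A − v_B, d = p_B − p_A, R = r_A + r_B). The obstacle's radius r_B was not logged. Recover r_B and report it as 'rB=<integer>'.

m = 136
d = (12, 16);  v_rel = (2, 2),  |v_rel|² = 8
v_rel×d = (2)·(16) − (2)·(12) = 8
since m = R²·8 − 8²:  R² = (64 + 136) / 8 = 25
R = √25 = 5  ⇒  r_B = 5 − 3 = 2

rB=2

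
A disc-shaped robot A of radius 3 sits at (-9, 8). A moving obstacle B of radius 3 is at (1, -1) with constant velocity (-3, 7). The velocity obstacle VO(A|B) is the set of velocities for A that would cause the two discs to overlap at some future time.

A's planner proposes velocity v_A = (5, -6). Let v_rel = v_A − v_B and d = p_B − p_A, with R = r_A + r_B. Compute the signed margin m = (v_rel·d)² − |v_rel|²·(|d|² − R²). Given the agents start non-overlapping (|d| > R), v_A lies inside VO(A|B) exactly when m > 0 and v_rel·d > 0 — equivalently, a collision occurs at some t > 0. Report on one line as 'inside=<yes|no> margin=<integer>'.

d = (10, -9),  |d|² = 181;  R = 3+3 = 6,  c = 181−6² = 145
v_rel = (8, -13),  |v_rel|² = 233;  v_rel·d = (8)·(10) + (-13)·(-9) = 197
233·t² − 394·t + 145 = 0  ⇒  m = 197² − 233·145 = 5024
m = 5024 > 0,  v_rel·d = 197 > 0  ⇒  inside

inside=yes margin=5024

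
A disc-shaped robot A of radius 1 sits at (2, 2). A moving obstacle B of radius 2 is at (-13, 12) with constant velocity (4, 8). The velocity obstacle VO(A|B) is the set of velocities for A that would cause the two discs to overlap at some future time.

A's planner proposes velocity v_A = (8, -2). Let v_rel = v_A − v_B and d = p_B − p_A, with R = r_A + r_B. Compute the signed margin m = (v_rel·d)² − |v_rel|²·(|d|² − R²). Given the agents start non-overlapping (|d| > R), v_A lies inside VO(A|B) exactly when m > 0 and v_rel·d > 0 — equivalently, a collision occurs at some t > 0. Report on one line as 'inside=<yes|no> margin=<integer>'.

d = (-15, 10),  |d|² = 325;  R = 1+2 = 3,  c = 325−3² = 316
v_rel = (4, -10),  |v_rel|² = 116;  v_rel·d = (4)·(-15) + (-10)·(10) = -160
116·t² + 320·t + 316 = 0  ⇒  m = (-160)² − 116·316 = -11056
m = -11056 < 0,  v_rel·d = -160 < 0  ⇒  outside

inside=no margin=-11056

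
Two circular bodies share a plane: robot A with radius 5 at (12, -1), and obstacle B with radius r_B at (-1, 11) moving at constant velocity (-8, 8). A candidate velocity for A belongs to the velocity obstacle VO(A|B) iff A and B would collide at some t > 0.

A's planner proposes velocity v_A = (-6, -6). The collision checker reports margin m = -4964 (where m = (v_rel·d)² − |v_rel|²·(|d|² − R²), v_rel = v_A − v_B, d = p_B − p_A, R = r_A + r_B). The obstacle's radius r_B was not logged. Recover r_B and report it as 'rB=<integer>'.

m = -4964
d = (-13, 12);  v_rel = (2, -14),  |v_rel|² = 200
v_rel×d = (2)·(12) − (-14)·(-13) = -158
since m = R²·200 − (-158)²:  R² = (24964 + -4964) / 200 = 100
R = √100 = 10  ⇒  r_B = 10 − 5 = 5

rB=5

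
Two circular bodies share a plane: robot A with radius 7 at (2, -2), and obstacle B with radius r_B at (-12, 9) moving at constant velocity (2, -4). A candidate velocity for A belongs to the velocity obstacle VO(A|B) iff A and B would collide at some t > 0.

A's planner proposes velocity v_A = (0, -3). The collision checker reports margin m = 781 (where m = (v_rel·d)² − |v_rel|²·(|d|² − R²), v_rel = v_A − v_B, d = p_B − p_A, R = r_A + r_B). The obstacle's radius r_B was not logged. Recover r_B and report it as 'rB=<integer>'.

m = 781
d = (-14, 11);  v_rel = (-2, 1),  |v_rel|² = 5
v_rel×d = (-2)·(11) − (1)·(-14) = -8
since m = R²·5 − (-8)²:  R² = (64 + 781) / 5 = 169
R = √169 = 13  ⇒  r_B = 13 − 7 = 6

rB=6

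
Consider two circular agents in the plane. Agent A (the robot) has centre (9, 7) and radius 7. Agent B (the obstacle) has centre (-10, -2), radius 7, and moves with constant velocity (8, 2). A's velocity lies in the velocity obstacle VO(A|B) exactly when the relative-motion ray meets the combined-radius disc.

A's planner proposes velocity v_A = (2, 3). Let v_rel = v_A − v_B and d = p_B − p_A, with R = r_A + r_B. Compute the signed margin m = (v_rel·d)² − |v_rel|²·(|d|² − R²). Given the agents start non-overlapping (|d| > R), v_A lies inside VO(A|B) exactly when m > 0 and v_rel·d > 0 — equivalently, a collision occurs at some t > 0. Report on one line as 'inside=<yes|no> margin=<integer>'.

d = (-19, -9),  |d|² = 442;  R = 7+7 = 14,  c = 442−14² = 246
v_rel = (-6, 1),  |v_rel|² = 37;  v_rel·d = (-6)·(-19) + (1)·(-9) = 105
37·t² − 210·t + 246 = 0  ⇒  m = 105² − 37·246 = 1923
m = 1923 > 0,  v_rel·d = 105 > 0  ⇒  inside

inside=yes margin=1923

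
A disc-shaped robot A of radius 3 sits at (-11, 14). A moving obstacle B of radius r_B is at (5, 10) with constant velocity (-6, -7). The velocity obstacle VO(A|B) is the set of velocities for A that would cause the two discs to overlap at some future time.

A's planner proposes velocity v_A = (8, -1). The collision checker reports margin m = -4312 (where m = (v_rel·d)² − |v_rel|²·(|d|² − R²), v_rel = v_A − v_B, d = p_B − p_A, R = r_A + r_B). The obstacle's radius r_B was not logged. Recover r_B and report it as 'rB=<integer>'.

m = -4312
d = (16, -4);  v_rel = (14, 6),  |v_rel|² = 232
v_rel×d = (14)·(-4) − (6)·(16) = -152
since m = R²·232 − (-152)²:  R² = (23104 + -4312) / 232 = 81
R = √81 = 9  ⇒  r_B = 9 − 3 = 6

rB=6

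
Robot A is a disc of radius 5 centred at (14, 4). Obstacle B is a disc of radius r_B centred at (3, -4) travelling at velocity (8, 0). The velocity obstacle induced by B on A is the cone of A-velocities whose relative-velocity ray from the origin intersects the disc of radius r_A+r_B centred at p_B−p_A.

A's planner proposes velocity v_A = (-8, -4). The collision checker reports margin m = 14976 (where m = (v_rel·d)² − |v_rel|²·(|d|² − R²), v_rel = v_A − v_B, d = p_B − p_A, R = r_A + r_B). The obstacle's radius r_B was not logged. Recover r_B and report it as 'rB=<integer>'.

m = 14976
d = (-11, -8);  v_rel = (-16, -4),  |v_rel|² = 272
v_rel×d = (-16)·(-8) − (-4)·(-11) = 84
since m = R²·272 − 84²:  R² = (7056 + 14976) / 272 = 81
R = √81 = 9  ⇒  r_B = 9 − 5 = 4

rB=4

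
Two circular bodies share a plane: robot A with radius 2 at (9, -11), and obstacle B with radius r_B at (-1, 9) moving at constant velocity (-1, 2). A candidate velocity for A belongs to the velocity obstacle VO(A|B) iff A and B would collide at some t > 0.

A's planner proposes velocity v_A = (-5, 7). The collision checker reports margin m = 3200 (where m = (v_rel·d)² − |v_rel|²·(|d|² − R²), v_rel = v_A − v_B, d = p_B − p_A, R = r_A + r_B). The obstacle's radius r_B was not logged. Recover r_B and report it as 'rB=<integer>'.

m = 3200
d = (-10, 20);  v_rel = (-4, 5),  |v_rel|² = 41
v_rel×d = (-4)·(20) − (5)·(-10) = -30
since m = R²·41 − (-30)²:  R² = (900 + 3200) / 41 = 100
R = √100 = 10  ⇒  r_B = 10 − 2 = 8

rB=8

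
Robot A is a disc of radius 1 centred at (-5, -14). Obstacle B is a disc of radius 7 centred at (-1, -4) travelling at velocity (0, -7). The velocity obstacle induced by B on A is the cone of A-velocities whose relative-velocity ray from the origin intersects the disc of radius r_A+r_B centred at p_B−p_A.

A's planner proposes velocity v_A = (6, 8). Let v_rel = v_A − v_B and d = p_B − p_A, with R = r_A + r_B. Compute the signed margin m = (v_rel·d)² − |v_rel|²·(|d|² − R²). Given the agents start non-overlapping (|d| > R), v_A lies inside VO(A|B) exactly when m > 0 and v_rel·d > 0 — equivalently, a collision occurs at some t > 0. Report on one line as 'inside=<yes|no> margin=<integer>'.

d = (4, 10),  |d|² = 116;  R = 1+7 = 8,  c = 116−8² = 52
v_rel = (6, 15),  |v_rel|² = 261;  v_rel·d = (6)·(4) + (15)·(10) = 174
261·t² − 348·t + 52 = 0  ⇒  m = 174² − 261·52 = 16704
m = 16704 > 0,  v_rel·d = 174 > 0  ⇒  inside

inside=yes margin=16704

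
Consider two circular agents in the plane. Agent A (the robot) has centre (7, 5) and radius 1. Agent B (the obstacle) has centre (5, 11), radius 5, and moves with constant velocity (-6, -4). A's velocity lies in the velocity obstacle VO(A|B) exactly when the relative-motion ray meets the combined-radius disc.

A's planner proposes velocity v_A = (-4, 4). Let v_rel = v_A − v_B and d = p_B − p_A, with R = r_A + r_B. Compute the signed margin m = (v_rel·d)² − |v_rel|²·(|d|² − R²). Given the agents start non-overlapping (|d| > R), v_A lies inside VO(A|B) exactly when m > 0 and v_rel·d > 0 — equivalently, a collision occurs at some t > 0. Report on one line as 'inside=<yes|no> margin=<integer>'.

d = (-2, 6),  |d|² = 40;  R = 1+5 = 6,  c = 40−6² = 4
v_rel = (2, 8),  |v_rel|² = 68;  v_rel·d = (2)·(-2) + (8)·(6) = 44
68·t² − 88·t + 4 = 0  ⇒  m = 44² − 68·4 = 1664
m = 1664 > 0,  v_rel·d = 44 > 0  ⇒  inside

inside=yes margin=1664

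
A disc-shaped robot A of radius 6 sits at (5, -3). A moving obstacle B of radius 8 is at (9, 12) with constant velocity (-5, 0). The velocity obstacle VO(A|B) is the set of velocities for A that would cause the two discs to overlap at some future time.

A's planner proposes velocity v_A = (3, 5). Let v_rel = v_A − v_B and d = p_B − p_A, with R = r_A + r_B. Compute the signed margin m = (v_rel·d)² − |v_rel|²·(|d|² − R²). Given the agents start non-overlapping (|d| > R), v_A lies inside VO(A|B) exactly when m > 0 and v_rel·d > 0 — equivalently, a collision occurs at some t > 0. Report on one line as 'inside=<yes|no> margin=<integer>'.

d = (4, 15),  |d|² = 241;  R = 6+8 = 14,  c = 241−14² = 45
v_rel = (8, 5),  |v_rel|² = 89;  v_rel·d = (8)·(4) + (5)·(15) = 107
89·t² − 214·t + 45 = 0  ⇒  m = 107² − 89·45 = 7444
m = 7444 > 0,  v_rel·d = 107 > 0  ⇒  inside

inside=yes margin=7444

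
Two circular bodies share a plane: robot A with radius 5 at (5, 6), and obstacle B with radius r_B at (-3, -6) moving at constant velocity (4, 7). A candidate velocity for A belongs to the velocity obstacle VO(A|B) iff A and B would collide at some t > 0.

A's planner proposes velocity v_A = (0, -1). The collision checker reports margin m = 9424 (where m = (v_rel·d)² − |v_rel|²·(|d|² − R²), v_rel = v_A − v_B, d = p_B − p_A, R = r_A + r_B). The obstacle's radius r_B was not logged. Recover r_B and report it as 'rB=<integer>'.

m = 9424
d = (-8, -12);  v_rel = (-4, -8),  |v_rel|² = 80
v_rel×d = (-4)·(-12) − (-8)·(-8) = -16
since m = R²·80 − (-16)²:  R² = (256 + 9424) / 80 = 121
R = √121 = 11  ⇒  r_B = 11 − 5 = 6

rB=6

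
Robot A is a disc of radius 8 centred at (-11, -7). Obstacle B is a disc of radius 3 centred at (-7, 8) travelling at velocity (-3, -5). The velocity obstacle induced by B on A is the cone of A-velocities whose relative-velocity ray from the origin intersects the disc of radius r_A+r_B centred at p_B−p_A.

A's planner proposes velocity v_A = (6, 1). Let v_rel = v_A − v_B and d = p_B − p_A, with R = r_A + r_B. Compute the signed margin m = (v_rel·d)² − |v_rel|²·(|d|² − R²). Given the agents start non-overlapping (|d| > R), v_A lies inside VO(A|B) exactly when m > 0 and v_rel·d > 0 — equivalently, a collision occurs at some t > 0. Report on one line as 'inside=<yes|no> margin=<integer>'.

d = (4, 15),  |d|² = 241;  R = 8+3 = 11,  c = 241−11² = 120
v_rel = (9, 6),  |v_rel|² = 117;  v_rel·d = (9)·(4) + (6)·(15) = 126
117·t² − 252·t + 120 = 0  ⇒  m = 126² − 117·120 = 1836
m = 1836 > 0,  v_rel·d = 126 > 0  ⇒  inside

inside=yes margin=1836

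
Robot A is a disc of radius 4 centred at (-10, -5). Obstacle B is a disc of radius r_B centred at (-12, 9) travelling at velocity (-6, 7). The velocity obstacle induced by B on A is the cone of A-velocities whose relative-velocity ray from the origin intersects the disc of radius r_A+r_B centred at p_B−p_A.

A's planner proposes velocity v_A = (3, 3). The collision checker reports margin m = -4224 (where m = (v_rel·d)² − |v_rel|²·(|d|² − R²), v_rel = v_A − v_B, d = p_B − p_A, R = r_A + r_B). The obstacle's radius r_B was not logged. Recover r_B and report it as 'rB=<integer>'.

m = -4224
d = (-2, 14);  v_rel = (9, -4),  |v_rel|² = 97
v_rel×d = (9)·(14) − (-4)·(-2) = 118
since m = R²·97 − 118²:  R² = (13924 + -4224) / 97 = 100
R = √100 = 10  ⇒  r_B = 10 − 4 = 6

rB=6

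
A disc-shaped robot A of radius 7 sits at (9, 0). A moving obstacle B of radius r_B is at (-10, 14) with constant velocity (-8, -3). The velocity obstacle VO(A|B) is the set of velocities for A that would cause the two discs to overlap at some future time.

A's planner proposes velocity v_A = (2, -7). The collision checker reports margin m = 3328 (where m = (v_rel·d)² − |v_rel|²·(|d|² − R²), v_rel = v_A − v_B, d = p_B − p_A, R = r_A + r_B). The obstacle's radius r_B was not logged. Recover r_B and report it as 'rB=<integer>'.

m = 3328
d = (-19, 14);  v_rel = (10, -4),  |v_rel|² = 116
v_rel×d = (10)·(14) − (-4)·(-19) = 64
since m = R²·116 − 64²:  R² = (4096 + 3328) / 116 = 64
R = √64 = 8  ⇒  r_B = 8 − 7 = 1

rB=1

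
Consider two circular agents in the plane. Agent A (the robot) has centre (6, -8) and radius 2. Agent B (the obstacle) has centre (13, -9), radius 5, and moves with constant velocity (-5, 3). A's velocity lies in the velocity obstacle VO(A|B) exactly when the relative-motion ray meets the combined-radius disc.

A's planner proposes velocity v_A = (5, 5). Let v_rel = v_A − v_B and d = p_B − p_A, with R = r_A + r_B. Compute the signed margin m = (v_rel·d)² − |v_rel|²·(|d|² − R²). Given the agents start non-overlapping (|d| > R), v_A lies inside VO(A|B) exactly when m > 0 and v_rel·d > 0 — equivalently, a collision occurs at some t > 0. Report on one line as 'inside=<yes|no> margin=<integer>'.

d = (7, -1),  |d|² = 50;  R = 2+5 = 7,  c = 50−7² = 1
v_rel = (10, 2),  |v_rel|² = 104;  v_rel·d = (10)·(7) + (2)·(-1) = 68
104·t² − 136·t + 1 = 0  ⇒  m = 68² − 104·1 = 4520
m = 4520 > 0,  v_rel·d = 68 > 0  ⇒  inside

inside=yes margin=4520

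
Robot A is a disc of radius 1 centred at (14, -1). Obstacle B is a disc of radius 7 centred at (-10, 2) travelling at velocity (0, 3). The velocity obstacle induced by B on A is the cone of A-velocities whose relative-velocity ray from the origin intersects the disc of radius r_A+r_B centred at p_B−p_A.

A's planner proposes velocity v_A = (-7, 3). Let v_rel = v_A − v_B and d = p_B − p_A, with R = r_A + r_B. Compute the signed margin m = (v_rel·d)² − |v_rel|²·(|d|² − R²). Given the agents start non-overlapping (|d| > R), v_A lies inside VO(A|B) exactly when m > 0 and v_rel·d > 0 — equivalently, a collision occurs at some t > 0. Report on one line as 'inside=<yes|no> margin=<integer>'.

d = (-24, 3),  |d|² = 585;  R = 1+7 = 8,  c = 585−8² = 521
v_rel = (-7, 0),  |v_rel|² = 49;  v_rel·d = (-7)·(-24) + (0)·(3) = 168
49·t² − 336·t + 521 = 0  ⇒  m = 168² − 49·521 = 2695
m = 2695 > 0,  v_rel·d = 168 > 0  ⇒  inside

inside=yes margin=2695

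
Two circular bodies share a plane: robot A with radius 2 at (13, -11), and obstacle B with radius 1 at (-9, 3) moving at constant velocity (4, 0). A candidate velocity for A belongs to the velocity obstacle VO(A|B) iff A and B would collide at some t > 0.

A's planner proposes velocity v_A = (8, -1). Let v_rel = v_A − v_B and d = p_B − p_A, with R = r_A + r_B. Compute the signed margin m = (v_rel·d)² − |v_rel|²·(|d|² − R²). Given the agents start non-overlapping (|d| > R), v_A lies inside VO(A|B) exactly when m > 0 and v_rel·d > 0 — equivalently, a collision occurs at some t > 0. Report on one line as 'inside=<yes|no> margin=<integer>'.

d = (-22, 14),  |d|² = 680;  R = 2+1 = 3,  c = 680−3² = 671
v_rel = (4, -1),  |v_rel|² = 17;  v_rel·d = (4)·(-22) + (-1)·(14) = -102
17·t² + 204·t + 671 = 0  ⇒  m = (-102)² − 17·671 = -1003
m = -1003 < 0,  v_rel·d = -102 < 0  ⇒  outside

inside=no margin=-1003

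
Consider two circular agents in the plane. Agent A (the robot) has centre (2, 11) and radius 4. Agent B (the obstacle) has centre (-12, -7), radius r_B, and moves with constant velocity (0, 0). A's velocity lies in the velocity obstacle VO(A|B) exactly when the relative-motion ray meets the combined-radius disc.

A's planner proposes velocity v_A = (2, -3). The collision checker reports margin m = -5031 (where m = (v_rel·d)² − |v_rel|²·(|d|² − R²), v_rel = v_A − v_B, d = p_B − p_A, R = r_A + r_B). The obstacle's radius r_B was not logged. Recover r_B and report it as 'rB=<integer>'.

m = -5031
d = (-14, -18);  v_rel = (2, -3),  |v_rel|² = 13
v_rel×d = (2)·(-18) − (-3)·(-14) = -78
since m = R²·13 − (-78)²:  R² = (6084 + -5031) / 13 = 81
R = √81 = 9  ⇒  r_B = 9 − 4 = 5

rB=5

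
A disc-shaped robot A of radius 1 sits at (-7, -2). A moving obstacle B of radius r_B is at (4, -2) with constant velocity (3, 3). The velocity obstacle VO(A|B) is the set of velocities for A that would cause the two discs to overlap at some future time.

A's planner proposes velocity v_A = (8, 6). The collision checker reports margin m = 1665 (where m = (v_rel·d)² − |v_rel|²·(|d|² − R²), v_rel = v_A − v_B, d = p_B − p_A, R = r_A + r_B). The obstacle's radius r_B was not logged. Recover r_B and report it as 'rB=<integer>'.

m = 1665
d = (11, 0);  v_rel = (5, 3),  |v_rel|² = 34
v_rel×d = (5)·(0) − (3)·(11) = -33
since m = R²·34 − (-33)²:  R² = (1089 + 1665) / 34 = 81
R = √81 = 9  ⇒  r_B = 9 − 1 = 8

rB=8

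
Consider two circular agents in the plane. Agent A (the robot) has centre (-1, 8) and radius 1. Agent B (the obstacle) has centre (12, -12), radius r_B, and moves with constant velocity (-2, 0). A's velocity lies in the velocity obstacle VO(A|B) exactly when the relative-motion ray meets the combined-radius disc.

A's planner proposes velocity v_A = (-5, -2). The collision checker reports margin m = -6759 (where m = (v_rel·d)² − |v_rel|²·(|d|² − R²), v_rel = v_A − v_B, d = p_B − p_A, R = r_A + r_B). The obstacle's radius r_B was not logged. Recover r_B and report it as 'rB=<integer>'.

m = -6759
d = (13, -20);  v_rel = (-3, -2),  |v_rel|² = 13
v_rel×d = (-3)·(-20) − (-2)·(13) = 86
since m = R²·13 − 86²:  R² = (7396 + -6759) / 13 = 49
R = √49 = 7  ⇒  r_B = 7 − 1 = 6

rB=6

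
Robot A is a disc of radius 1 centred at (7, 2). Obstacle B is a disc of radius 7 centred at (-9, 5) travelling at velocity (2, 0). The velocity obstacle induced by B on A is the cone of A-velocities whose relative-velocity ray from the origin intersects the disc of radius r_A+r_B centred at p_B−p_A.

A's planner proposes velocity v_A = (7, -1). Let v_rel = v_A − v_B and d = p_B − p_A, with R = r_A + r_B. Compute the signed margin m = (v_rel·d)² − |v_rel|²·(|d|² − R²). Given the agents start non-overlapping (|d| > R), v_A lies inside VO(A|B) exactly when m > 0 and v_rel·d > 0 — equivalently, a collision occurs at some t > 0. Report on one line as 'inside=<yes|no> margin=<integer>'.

d = (-16, 3),  |d|² = 265;  R = 1+7 = 8,  c = 265−8² = 201
v_rel = (5, -1),  |v_rel|² = 26;  v_rel·d = (5)·(-16) + (-1)·(3) = -83
26·t² + 166·t + 201 = 0  ⇒  m = (-83)² − 26·201 = 1663
m = 1663 > 0,  v_rel·d = -83 < 0  ⇒  outside

inside=no margin=1663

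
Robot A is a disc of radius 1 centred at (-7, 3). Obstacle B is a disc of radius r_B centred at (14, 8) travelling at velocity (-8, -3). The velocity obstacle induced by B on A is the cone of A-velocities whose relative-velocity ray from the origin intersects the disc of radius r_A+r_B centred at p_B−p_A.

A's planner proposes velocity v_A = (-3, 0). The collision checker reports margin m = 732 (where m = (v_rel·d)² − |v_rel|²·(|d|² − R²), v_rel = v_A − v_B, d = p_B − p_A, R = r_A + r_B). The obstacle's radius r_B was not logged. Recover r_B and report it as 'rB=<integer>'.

m = 732
d = (21, 5);  v_rel = (5, 3),  |v_rel|² = 34
v_rel×d = (5)·(5) − (3)·(21) = -38
since m = R²·34 − (-38)²:  R² = (1444 + 732) / 34 = 64
R = √64 = 8  ⇒  r_B = 8 − 1 = 7

rB=7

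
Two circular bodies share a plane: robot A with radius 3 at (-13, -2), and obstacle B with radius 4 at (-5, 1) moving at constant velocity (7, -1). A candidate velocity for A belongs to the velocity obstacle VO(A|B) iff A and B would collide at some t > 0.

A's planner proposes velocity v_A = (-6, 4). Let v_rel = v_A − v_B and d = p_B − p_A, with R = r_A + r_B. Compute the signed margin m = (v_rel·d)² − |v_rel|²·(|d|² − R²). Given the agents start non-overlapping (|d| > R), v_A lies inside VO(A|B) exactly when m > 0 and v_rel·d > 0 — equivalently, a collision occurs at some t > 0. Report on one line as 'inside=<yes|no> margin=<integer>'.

d = (8, 3),  |d|² = 73;  R = 3+4 = 7,  c = 73−7² = 24
v_rel = (-13, 5),  |v_rel|² = 194;  v_rel·d = (-13)·(8) + (5)·(3) = -89
194·t² + 178·t + 24 = 0  ⇒  m = (-89)² − 194·24 = 3265
m = 3265 > 0,  v_rel·d = -89 < 0  ⇒  outside

inside=no margin=3265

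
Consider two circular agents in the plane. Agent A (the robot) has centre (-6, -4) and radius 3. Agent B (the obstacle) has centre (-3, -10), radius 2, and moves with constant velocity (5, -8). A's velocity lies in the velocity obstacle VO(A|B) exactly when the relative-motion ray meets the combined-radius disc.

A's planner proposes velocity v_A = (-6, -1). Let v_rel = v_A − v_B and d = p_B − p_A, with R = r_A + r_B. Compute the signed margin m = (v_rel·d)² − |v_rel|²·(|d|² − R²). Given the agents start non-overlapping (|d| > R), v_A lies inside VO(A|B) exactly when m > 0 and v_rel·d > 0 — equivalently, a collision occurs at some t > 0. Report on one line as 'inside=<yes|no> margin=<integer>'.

d = (3, -6),  |d|² = 45;  R = 3+2 = 5,  c = 45−5² = 20
v_rel = (-11, 7),  |v_rel|² = 170;  v_rel·d = (-11)·(3) + (7)·(-6) = -75
170·t² + 150·t + 20 = 0  ⇒  m = (-75)² − 170·20 = 2225
m = 2225 > 0,  v_rel·d = -75 < 0  ⇒  outside

inside=no margin=2225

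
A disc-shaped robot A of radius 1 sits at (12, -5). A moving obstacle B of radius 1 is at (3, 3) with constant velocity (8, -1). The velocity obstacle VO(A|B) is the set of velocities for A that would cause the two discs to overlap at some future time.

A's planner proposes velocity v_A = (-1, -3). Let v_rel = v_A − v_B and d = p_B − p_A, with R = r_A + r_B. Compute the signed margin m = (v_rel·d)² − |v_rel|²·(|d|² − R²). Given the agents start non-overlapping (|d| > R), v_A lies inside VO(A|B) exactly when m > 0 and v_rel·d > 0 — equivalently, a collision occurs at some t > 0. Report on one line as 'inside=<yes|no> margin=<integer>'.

d = (-9, 8),  |d|² = 145;  R = 1+1 = 2,  c = 145−2² = 141
v_rel = (-9, -2),  |v_rel|² = 85;  v_rel·d = (-9)·(-9) + (-2)·(8) = 65
85·t² − 130·t + 141 = 0  ⇒  m = 65² − 85·141 = -7760
m = -7760 < 0,  v_rel·d = 65 > 0  ⇒  outside

inside=no margin=-7760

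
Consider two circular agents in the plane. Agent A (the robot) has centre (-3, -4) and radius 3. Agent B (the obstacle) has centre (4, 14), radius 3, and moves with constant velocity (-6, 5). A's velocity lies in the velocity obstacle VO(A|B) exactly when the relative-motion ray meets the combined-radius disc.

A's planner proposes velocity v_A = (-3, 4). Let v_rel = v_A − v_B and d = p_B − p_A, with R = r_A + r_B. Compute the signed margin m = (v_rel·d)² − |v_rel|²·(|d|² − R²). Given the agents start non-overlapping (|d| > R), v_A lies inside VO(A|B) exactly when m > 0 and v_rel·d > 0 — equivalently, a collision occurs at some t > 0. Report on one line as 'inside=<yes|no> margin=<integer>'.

d = (7, 18),  |d|² = 373;  R = 3+3 = 6,  c = 373−6² = 337
v_rel = (3, -1),  |v_rel|² = 10;  v_rel·d = (3)·(7) + (-1)·(18) = 3
10·t² − 6·t + 337 = 0  ⇒  m = 3² − 10·337 = -3361
m = -3361 < 0,  v_rel·d = 3 > 0  ⇒  outside

inside=no margin=-3361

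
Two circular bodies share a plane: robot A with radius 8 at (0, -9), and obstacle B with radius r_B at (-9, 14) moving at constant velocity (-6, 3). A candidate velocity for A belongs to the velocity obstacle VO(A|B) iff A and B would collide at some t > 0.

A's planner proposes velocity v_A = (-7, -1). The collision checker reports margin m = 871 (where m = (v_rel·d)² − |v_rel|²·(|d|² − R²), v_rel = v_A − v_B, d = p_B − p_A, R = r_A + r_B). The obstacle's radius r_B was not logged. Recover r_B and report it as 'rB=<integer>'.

m = 871
d = (-9, 23);  v_rel = (-1, -4),  |v_rel|² = 17
v_rel×d = (-1)·(23) − (-4)·(-9) = -59
since m = R²·17 − (-59)²:  R² = (3481 + 871) / 17 = 256
R = √256 = 16  ⇒  r_B = 16 − 8 = 8

rB=8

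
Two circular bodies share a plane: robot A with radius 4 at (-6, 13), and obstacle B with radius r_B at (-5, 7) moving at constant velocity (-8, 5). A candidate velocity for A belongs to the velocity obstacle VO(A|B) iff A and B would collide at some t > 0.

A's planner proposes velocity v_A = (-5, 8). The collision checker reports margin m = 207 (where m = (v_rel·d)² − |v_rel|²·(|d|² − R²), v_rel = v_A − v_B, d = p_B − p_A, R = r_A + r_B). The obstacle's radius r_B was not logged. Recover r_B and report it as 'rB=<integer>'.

m = 207
d = (1, -6);  v_rel = (3, 3),  |v_rel|² = 18
v_rel×d = (3)·(-6) − (3)·(1) = -21
since m = R²·18 − (-21)²:  R² = (441 + 207) / 18 = 36
R = √36 = 6  ⇒  r_B = 6 − 4 = 2

rB=2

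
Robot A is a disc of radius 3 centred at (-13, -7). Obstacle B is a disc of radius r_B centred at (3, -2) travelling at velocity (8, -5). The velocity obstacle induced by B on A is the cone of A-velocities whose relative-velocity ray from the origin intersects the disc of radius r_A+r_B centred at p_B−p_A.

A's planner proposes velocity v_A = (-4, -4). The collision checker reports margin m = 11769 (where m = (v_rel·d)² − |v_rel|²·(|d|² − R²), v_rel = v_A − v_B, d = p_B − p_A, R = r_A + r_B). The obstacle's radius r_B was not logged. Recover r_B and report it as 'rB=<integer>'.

m = 11769
d = (16, 5);  v_rel = (-12, 1),  |v_rel|² = 145
v_rel×d = (-12)·(5) − (1)·(16) = -76
since m = R²·145 − (-76)²:  R² = (5776 + 11769) / 145 = 121
R = √121 = 11  ⇒  r_B = 11 − 3 = 8

rB=8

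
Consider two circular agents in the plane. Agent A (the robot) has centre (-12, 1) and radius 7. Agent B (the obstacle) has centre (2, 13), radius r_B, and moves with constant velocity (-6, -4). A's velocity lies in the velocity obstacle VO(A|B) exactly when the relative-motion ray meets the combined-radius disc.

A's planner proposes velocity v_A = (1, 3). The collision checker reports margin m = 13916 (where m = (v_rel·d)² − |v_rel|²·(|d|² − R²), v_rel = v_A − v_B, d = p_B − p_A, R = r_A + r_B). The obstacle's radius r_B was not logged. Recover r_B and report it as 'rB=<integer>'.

m = 13916
d = (14, 12);  v_rel = (7, 7),  |v_rel|² = 98
v_rel×d = (7)·(12) − (7)·(14) = -14
since m = R²·98 − (-14)²:  R² = (196 + 13916) / 98 = 144
R = √144 = 12  ⇒  r_B = 12 − 7 = 5

rB=5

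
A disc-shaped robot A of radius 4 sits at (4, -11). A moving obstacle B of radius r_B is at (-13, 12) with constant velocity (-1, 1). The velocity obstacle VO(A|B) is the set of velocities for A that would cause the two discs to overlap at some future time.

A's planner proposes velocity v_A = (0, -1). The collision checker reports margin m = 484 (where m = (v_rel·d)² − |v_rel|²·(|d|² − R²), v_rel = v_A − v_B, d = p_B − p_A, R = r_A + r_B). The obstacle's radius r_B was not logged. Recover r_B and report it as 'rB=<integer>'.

m = 484
d = (-17, 23);  v_rel = (1, -2),  |v_rel|² = 5
v_rel×d = (1)·(23) − (-2)·(-17) = -11
since m = R²·5 − (-11)²:  R² = (121 + 484) / 5 = 121
R = √121 = 11  ⇒  r_B = 11 − 4 = 7

rB=7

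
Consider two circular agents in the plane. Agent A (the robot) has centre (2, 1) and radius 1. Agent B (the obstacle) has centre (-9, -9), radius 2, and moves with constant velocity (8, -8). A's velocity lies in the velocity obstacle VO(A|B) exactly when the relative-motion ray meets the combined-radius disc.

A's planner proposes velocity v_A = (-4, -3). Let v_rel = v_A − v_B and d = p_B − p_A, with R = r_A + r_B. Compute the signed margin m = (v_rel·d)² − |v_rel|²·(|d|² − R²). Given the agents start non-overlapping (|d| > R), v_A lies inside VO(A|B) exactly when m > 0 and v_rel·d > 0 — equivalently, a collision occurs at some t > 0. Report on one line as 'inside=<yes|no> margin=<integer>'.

d = (-11, -10),  |d|² = 221;  R = 1+2 = 3,  c = 221−3² = 212
v_rel = (-12, 5),  |v_rel|² = 169;  v_rel·d = (-12)·(-11) + (5)·(-10) = 82
169·t² − 164·t + 212 = 0  ⇒  m = 82² − 169·212 = -29104
m = -29104 < 0,  v_rel·d = 82 > 0  ⇒  outside

inside=no margin=-29104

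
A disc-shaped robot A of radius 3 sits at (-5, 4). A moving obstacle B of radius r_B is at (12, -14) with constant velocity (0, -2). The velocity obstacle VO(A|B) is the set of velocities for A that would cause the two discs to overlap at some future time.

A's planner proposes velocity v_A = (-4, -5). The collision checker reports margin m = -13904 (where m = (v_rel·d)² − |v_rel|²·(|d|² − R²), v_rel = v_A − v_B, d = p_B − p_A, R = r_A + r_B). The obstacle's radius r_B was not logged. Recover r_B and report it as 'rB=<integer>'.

m = -13904
d = (17, -18);  v_rel = (-4, -3),  |v_rel|² = 25
v_rel×d = (-4)·(-18) − (-3)·(17) = 123
since m = R²·25 − 123²:  R² = (15129 + -13904) / 25 = 49
R = √49 = 7  ⇒  r_B = 7 − 3 = 4

rB=4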